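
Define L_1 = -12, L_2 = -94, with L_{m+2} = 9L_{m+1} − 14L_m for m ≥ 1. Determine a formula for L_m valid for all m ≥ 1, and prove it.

Claim: L_m = 2^m − 2·7^m.

Base cases: L_1 = -12 and 2^1 − 2·7^1 = -12; L_2 = -94 and 2^2 − 2·7^2 = -94.
Assume L_j = 2^j − 2·7^j for all 1 ≤ j ≤ r, where r ≥ 2.
Then L_{r+1} = 9L_r − 14L_{r−1} = 9·(2^r − 2·7^r) − 14·(2^{r−1} − 2·7^{r−1}) = (9·2 − 14)2^{r−1} − 2·(9·7 − 14)7^{r−1} = 4·2^{r−1} − 98·7^{r−1} = 2^{r+1} − 2·7^{r+1}.
So the formula holds for r+1, and by strong induction L_m = 2^m − 2·7^m for all m ≥ 1.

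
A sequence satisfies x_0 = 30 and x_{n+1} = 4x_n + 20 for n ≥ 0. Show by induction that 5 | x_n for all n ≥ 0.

Base case: x_0 = 30 = 5·6, so 5 | x_0.
Assume 5 | x_r, so x_r = 5t for some integer t.
Then x_{r+1} = 4x_r + 20 = 4·(5t) + 20 = 5(4t + 4), so 5 | x_{r+1}.
By induction, 5 | x_n for all n ≥ 0.

5 | x_n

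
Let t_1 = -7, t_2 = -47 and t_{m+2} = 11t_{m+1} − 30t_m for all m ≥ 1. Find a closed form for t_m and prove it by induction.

Claim: t_m = 5^m − 2·6^m.

Base cases: t_1 = -7 and 5^1 − 2·6^1 = -7; t_2 = -47 and 5^2 − 2·6^2 = -47.
Assume t_j = 5^j − 2·6^j for all 1 ≤ j ≤ r, where r ≥ 2.
Then t_{r+1} = 11t_r − 30t_{r−1} = 11·(5^r − 2·6^r) − 30·(5^{r−1} − 2·6^{r−1}) = (11·5 − 30)5^{r−1} − 2·(11·6 − 30)6^{r−1} = 25·5^{r−1} − 72·6^{r−1} = 5^{r+1} − 2·6^{r+1}.
Hence t_m = 5^m − 2·6^m for every m ≥ 1, by strong induction.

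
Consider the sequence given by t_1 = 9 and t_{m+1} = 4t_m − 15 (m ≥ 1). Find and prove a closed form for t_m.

Claim: t_m = 4^m + 5.

Base case: t_1 = 9, and 4^1 + 5 = 4 + 5 = 9.
Assume t_j = 4^j + 5 for some j ≥ 1.
Then t_{j+1} = 4t_j − 15 = 4·(4^j + 5) − 15 = 4^{j+1} + 20 − 15 = 4^{j+1} + 5.
By induction, t_m = 4^m + 5 for all m ≥ 1.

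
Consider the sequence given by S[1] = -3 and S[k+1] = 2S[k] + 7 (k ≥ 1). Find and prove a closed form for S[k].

Claim: S[k] = 2^{k+1} − 7.

Base case: S[1] = -3, and 2^{1+1} − 7 = 4 − 7 = -3.
Assume S[m] = 2^{m+1} − 7 for some m ≥ 1.
Then S[m+1] = 2S[m] + 7 = 2·(2^{m+1} − 7) + 7 = 2^{m+2} − 14 + 7 = 2^{m+2} − 7.
This completes the inductive step, so S[k] = 2^{k+1} − 7 for all k ≥ 1.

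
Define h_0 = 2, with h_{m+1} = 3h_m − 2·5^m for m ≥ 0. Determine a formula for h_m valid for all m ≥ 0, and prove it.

Claim: h_m = 3·3^m − 5^m.

Base case: h_0 = 2, and 3·3^0 − 5^0 = 3 − 1 = 2.
Assume h_j = 3·3^j − 5^j for some j ≥ 0.
Then h_{j+1} = 3h_j − 2·5^j = 3·(3·3^j − 5^j) − 2·5^j = 3·3^{j+1} − 3·5^j − 2·5^j = 3·3^{j+1} − 5·5^j = 3·3^{j+1} − 5^{j+1}.
By induction, h_m = 3·3^m − 5^m for all m ≥ 0.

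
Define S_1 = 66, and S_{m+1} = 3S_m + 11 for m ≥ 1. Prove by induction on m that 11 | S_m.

Base case: S_1 = 66 = 11·6, so 11 | S_1.
Assume 11 | S_k, so S_k = 11t for some integer t.
Then S_{k+1} = 3S_k + 11 = 3·(11t) + 11 = 11(3t + 1), so 11 | S_{k+1}.
Hence 11 | S_m for every m ≥ 1, by induction.

11 | S_m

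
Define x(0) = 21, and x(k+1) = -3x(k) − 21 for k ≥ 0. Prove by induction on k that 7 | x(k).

Base case: x(0) = 21 = 7·3, so 7 | x(0).
Assume 7 | x(m), so x(m) = 7t for some integer t.
Then x(m+1) = -3x(m) − 21 = -3·(7t) − 21 = 7(-3t − 3), so 7 | x(m+1).
So the property holds for m+1, and by induction 7 | x(k) for all k ≥ 0.

7 | x(k)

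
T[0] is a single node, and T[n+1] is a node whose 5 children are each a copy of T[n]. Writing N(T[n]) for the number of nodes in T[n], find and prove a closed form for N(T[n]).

Claim: N(T[n]) = (5^{n+1} − 1)/4.

Base case: N(T[0]) = 1, and (5^{0+1} − 1)/4 = 1.
Assume N(T[k]) = (5^{k+1} − 1)/4.
Then N(T[k+1]) = 1 + 5N(T[k]) = 1 + 5·(5^{k+1} − 1)/4 = 1 + (5^{k+2} − 5)/4 = (4 + 5^{k+2} − 5)/4 = (5^{k+2} − 1)/4.
By induction, N(T[n]) = (5^{n+1} − 1)/4 for all n ≥ 0.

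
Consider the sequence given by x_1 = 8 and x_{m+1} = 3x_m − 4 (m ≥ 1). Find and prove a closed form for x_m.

Claim: x_m = 2·3^m + 2.

Base case: x_1 = 8, and 2·3^1 + 2 = 6 + 2 = 8.
Assume x_j = 2·3^j + 2 for some j ≥ 1.
Then x_{j+1} = 3x_j − 4 = 3·(2·3^j + 2) − 4 = 6·3^j + 6 − 4 = 2·3^{j+1} + 2.
By induction, x_m = 2·3^m + 2 for all m ≥ 1.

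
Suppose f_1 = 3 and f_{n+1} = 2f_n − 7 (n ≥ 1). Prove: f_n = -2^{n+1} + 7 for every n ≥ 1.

Base case: f_1 = 3, and -2^{1+1} + 7 = -4 + 7 = 3.
Assume f_r = -2^{r+1} + 7 for some r ≥ 1.
Then f_{r+1} = 2f_r − 7 = 2·(-2^{r+1} + 7) − 7 = -2^{r+2} + 14 − 7 = -2^{r+2} + 7.
By induction, f_n = -2^{n+1} + 7 for all n ≥ 1.

f_n = -2^{n+1} + 7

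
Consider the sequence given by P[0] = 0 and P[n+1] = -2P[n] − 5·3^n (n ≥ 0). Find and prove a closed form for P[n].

Claim: P[n] = (-2)^n − 3^n.

Base case: P[0] = 0, and (-2)^0 − 3^0 = 1 − 1 = 0.
Assume P[r] = (-2)^r − 3^r for some r ≥ 0.
Then P[r+1] = -2P[r] − 5·3^r = -2·((-2)^r − 3^r) − 5·3^r = (-2)^{r+1} + 2·3^r − 5·3^r = (-2)^{r+1} − 3·3^r = (-2)^{r+1} − 3^{r+1}.
By induction, P[n] = (-2)^n − 3^n for all n ≥ 0.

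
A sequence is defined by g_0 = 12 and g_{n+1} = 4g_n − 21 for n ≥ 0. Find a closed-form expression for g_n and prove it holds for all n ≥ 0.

Claim: g_n = 5·4^n + 7.

Base case: g_0 = 12, and 5·4^0 + 7 = 5 + 7 = 12.
Assume g_m = 5·4^m + 7 for some m ≥ 0.
Then g_{m+1} = 4g_m − 21 = 4·(5·4^m + 7) − 21 = 20·4^m + 28 − 21 = 5·4^{m+1} + 7.
Hence g_n = 5·4^n + 7 for every n ≥ 0, by induction.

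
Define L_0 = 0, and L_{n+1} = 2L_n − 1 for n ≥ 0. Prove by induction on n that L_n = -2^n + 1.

Base case: L_0 = 0, and -2^0 + 1 = -1 + 1 = 0.
Assume L_j = -2^j + 1 for some j ≥ 0.
Then L_{j+1} = 2L_j − 1 = 2·(-2^j + 1) − 1 = -2^{j+1} + 2 − 1 = -2^{j+1} + 1.
By induction, L_n = -2^n + 1 for all n ≥ 0.

L_n = -2^n + 1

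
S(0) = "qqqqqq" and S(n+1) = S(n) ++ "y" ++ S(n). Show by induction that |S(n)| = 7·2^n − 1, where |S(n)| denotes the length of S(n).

Base case: |S(0)| = 6, and 7·2^0 − 1 = 6.
Assume |S(m)| = 7·2^m − 1.
Then |S(m+1)| = |S(m)| + 1 + |S(m)| = 2|S(m)| + 1 = 2(7·2^m − 1) + 1 = 7·2^{m+1} − 2 + 1 = 7·2^{m+1} − 1.
Hence |S(n)| = 7·2^n − 1 for every n ≥ 0, by induction.

|S(n)| = 7·2^n − 1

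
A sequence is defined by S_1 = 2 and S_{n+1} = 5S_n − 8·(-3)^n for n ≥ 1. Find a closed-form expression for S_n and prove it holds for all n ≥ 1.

Claim: S_n = 5^n + (-3)^n.

Base case: S_1 = 2, and 5^1 + (-3)^1 = 5 − 3 = 2.
Assume S_j = 5^j + (-3)^j for some j ≥ 1.
Then S_{j+1} = 5S_j − 8·(-3)^j = 5·(5^j + (-3)^j) − 8·(-3)^j = 5^{j+1} + 5·(-3)^j − 8·(-3)^j = 5^{j+1} − 3·(-3)^j = 5^{j+1} + (-3)^{j+1}.
So the formula holds for j+1, and by induction S_n = 5^n + (-3)^n for all n ≥ 1.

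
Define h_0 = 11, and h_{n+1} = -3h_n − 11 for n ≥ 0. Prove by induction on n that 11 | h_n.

Base case: h_0 = 11 = 11·1, so 11 | h_0.
Assume 11 | h_r, so h_r = 11t for some integer t.
Then h_{r+1} = -3h_r − 11 = -3·(11t) − 11 = 11(-3t − 1), so 11 | h_{r+1}.
By induction, 11 | h_n for all n ≥ 0.

11 | h_n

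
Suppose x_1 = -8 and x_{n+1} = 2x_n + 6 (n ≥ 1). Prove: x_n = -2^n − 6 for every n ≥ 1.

Base case: x_1 = -8, and -2^1 − 6 = -2 − 6 = -8.
Assume x_j = -2^j − 6 for some j ≥ 1.
Then x_{j+1} = 2x_j + 6 = 2·(-2^j − 6) + 6 = -2^{j+1} − 12 + 6 = -2^{j+1} − 6.
Hence x_n = -2^n − 6 for every n ≥ 1, by induction.

x_n = -2^n − 6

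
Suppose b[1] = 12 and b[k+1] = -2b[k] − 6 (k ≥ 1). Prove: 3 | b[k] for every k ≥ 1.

Base case: b[1] = 12 = 3·4, so 3 | b[1].
Assume 3 | b[r], so b[r] = 3t for some integer t.
Then b[r+1] = -2b[r] − 6 = -2·(3t) − 6 = 3(-2t − 2), so 3 | b[r+1].
This completes the inductive step, so 3 | b[k] for all k ≥ 1.

3 | b[k]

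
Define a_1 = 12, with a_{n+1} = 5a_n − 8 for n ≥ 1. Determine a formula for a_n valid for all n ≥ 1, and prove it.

Claim: a_n = 2·5^n + 2.

Base case: a_1 = 12, and 2·5^1 + 2 = 10 + 2 = 12.
Assume a_r = 2·5^r + 2 for some r ≥ 1.
Then a_{r+1} = 5a_r − 8 = 5·(2·5^r + 2) − 8 = 10·5^r + 10 − 8 = 2·5^{r+1} + 2.
Hence a_n = 2·5^n + 2 for every n ≥ 1, by induction.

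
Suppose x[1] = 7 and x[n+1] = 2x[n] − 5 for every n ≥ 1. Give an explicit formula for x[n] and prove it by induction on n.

Claim: x[n] = 2^n + 5.

Base case: x[1] = 7, and 2^1 + 5 = 2 + 5 = 7.
Assume x[k] = 2^k + 5 for some k ≥ 1.
Then x[k+1] = 2x[k] − 5 = 2·(2^k + 5) − 5 = 2^{k+1} + 10 − 5 = 2^{k+1} + 5.
By induction, x[n] = 2^n + 5 for all n ≥ 1.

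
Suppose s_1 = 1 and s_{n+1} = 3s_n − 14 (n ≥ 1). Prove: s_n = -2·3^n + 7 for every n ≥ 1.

Base case: s_1 = 1, and -2·3^1 + 7 = -6 + 7 = 1.
Assume s_r = -2·3^r + 7 for some r ≥ 1.
Then s_{r+1} = 3s_r − 14 = 3·(-2·3^r + 7) − 14 = -6·3^r + 21 − 14 = -2·3^{r+1} + 7.
This completes the inductive step, so s_n = -2·3^n + 7 for all n ≥ 1.

s_n = -2·3^n + 7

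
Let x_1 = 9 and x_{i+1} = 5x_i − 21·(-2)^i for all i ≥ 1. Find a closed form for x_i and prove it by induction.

Claim: x_i = 3·5^i + 3·(-2)^i.

Base case: x_1 = 9, and 3·5^1 + 3·(-2)^1 = 15 − 6 = 9.
Assume x_m = 3·5^m + 3·(-2)^m for some m ≥ 1.
Then x_{m+1} = 5x_m − 21·(-2)^m = 5·(3·5^m + 3·(-2)^m) − 21·(-2)^m = 3·5^{m+1} + 15·(-2)^m − 21·(-2)^m = 3·5^{m+1} − 6·(-2)^m = 3·5^{m+1} + 3·(-2)^{m+1}.
This completes the inductive step, so x_i = 3·5^i + 3·(-2)^i for all i ≥ 1.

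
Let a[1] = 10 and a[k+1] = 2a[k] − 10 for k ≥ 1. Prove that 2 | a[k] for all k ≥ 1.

Base case: a[1] = 10 = 2·5, so 2 | a[1].
Assume 2 | a[m], so a[m] = 2t for some integer t.
Then a[m+1] = 2a[m] − 10 = 2·(2t) − 10 = 2(2t − 5), so 2 | a[m+1].
This completes the inductive step, so 2 | a[k] for all k ≥ 1.

2 | a[k]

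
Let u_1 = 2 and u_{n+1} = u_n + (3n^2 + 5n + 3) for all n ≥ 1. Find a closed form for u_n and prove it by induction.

Claim: u_n = n^3 + n^2 + n − 1.

Base case: u_1 = 2, and 1^3 + 1^2 + 1 − 1 = 2.
Assume u_k = k^3 + k^2 + k − 1.
Then u_{k+1} = u_k + (3k^2 + 5k + 3) = (k^3 + k^2 + k − 1) + (3k^2 + 5k + 3) = k^3 + 4k^2 + 6k + 2,
and (k+1)^3 + (k+1)^2 + (k+1) − 1 = k^3 + 4k^2 + 6k + 2.
This completes the inductive step, so u_n = n^3 + n^2 + n − 1 for all n ≥ 1.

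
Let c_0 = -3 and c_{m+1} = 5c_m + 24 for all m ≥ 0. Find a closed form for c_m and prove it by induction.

Claim: c_m = 3·5^m − 6.

Base case: c_0 = -3, and 3·5^0 − 6 = 3 − 6 = -3.
Assume c_r = 3·5^r − 6 for some r ≥ 0.
Then c_{r+1} = 5c_r + 24 = 5·(3·5^r − 6) + 24 = 15·5^r − 30 + 24 = 3·5^{r+1} − 6.
So the formula holds for r+1, and by induction c_m = 3·5^m − 6 for all m ≥ 0.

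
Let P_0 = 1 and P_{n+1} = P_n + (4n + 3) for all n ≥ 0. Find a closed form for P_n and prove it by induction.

Claim: P_n = 2n^2 + n + 1.

Base case: P_0 = 1, and 2·0^2 + 0 + 1 = 1.
Assume P_j = 2j^2 + j + 1.
Then P_{j+1} = P_j + (4j + 3) = (2j^2 + j + 1) + (4j + 3) = 2j^2 + 5j + 4,
and 2·(j+1)^2 + (j+1) + 1 = 2j^2 + 5j + 4.
By induction, P_n = 2n^2 + n + 1 for all n ≥ 0.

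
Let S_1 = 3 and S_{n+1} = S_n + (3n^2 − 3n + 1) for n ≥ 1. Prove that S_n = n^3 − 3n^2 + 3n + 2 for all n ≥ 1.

Base case: S_1 = 3, and 1^3 − 3·1^2 + 3·1 + 2 = 3.
Assume S_j = j^3 − 3j^2 + 3j + 2.
Then S_{j+1} = S_j + (3j^2 − 3j + 1) = (j^3 − 3j^2 + 3j + 2) + (3j^2 − 3j + 1) = j^3 + 3,
and (j+1)^3 − 3·(j+1)^2 + 3·(j+1) + 2 = j^3 + 3.
Hence S_n = n^3 − 3n^2 + 3n + 2 for every n ≥ 1, by induction.

S_n = n^3 − 3n^2 + 3n + 2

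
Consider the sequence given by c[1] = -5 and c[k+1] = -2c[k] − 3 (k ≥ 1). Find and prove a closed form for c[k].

Claim: c[k] = 2·(-2)^k − 1.

Base case: c[1] = -5, and 2·(-2)^1 − 1 = -4 − 1 = -5.
Assume c[j] = 2·(-2)^j − 1 for some j ≥ 1.
Then c[j+1] = -2c[j] − 3 = -2·(2·(-2)^j − 1) − 3 = -4·(-2)^j + 2 − 3 = 2·(-2)^{j+1} − 1.
By induction, c[k] = 2·(-2)^k − 1 for all k ≥ 1.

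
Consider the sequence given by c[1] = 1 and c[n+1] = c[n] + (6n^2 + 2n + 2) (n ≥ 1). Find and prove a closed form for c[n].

Claim: c[n] = 2n^3 − 2n^2 + 2n − 1.

Base case: c[1] = 1, and 2·1^3 − 2·1^2 + 2·1 − 1 = 1.
Assume c[k] = 2k^3 − 2k^2 + 2k − 1.
Then c[k+1] = c[k] + (6k^2 + 2k + 2) = (2k^3 − 2k^2 + 2k − 1) + (6k^2 + 2k + 2) = 2k^3 + 4k^2 + 4k + 1,
and 2·(k+1)^3 − 2·(k+1)^2 + 2·(k+1) − 1 = 2k^3 + 4k^2 + 4k + 1.
Hence c[n] = 2n^3 − 2n^2 + 2n − 1 for every n ≥ 1, by induction.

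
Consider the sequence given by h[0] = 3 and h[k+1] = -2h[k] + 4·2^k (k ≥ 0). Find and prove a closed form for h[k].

Claim: h[k] = 2·(-2)^k + 2^k.

Base case: h[0] = 3, and 2·(-2)^0 + 2^0 = 2 + 1 = 3.
Assume h[j] = 2·(-2)^j + 2^j for some j ≥ 0.
Then h[j+1] = -2h[j] + 4·2^j = -2·(2·(-2)^j + 2^j) + 4·2^j = 2·(-2)^{j+1} − 2·2^j + 4·2^j = 2·(-2)^{j+1} + 2·2^j = 2·(-2)^{j+1} + 2^{j+1}.
So the formula holds for j+1, and by induction h[k] = 2·(-2)^k + 2^k for all k ≥ 0.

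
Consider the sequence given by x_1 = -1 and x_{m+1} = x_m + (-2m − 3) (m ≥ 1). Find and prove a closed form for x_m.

Claim: x_m = -m^2 − 2m + 2.

Base case: x_1 = -1, and -1^2 − 2·1 + 2 = -1.
Assume x_k = -k^2 − 2k + 2.
Then x_{k+1} = x_k + (-2k − 3) = (-k^2 − 2k + 2) + (-2k − 3) = -k^2 − 4k − 1,
and -(k+1)^2 − 2·(k+1) + 2 = -k^2 − 4k − 1.
By induction, x_m = -m^2 − 2m + 2 for all m ≥ 1.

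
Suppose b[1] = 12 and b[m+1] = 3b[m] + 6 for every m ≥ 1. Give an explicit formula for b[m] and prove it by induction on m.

Claim: b[m] = 5·3^m − 3.

Base case: b[1] = 12, and 5·3^1 − 3 = 15 − 3 = 12.
Assume b[r] = 5·3^r − 3 for some r ≥ 1.
Then b[r+1] = 3b[r] + 6 = 3·(5·3^r − 3) + 6 = 15·3^r − 9 + 6 = 5·3^{r+1} − 3.
So the formula holds for r+1, and by induction b[m] = 5·3^m − 3 for all m ≥ 1.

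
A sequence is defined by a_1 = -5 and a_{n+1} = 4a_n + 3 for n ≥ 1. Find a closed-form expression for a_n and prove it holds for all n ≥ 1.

Claim: a_n = -4^n − 1.

Base case: a_1 = -5, and -4^1 − 1 = -4 − 1 = -5.
Assume a_k = -4^k − 1 for some k ≥ 1.
Then a_{k+1} = 4a_k + 3 = 4·(-4^k − 1) + 3 = -4^{k+1} − 4 + 3 = -4^{k+1} − 1.
This completes the inductive step, so a_n = -4^n − 1 for all n ≥ 1.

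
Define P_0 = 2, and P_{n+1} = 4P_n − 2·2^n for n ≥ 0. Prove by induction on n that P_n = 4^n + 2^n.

Base case: P_0 = 2, and 4^0 + 2^0 = 1 + 1 = 2.
Assume P_j = 4^j + 2^j for some j ≥ 0.
Then P_{j+1} = 4P_j − 2·2^j = 4·(4^j + 2^j) − 2·2^j = 4^{j+1} + 4·2^j − 2·2^j = 4^{j+1} + 2·2^j = 4^{j+1} + 2^{j+1}.
Hence P_n = 4^n + 2^n for every n ≥ 0, by induction.

P_n = 4^n + 2^n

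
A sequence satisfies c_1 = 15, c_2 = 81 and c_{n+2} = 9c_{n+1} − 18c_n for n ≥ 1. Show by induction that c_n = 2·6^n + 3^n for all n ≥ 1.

Base cases: c_1 = 15 and 2·6^1 + 3^1 = 15; c_2 = 81 and 2·6^2 + 3^2 = 81.
Assume c_j = 2·6^j + 3^j for all 1 ≤ j ≤ r, where r ≥ 2.
Then c_{r+1} = 9c_r − 18c_{r−1} = 9·(2·6^r + 3^r) − 18·(2·6^{r−1} + 3^{r−1}) = 2·(9·6 − 18)6^{r−1} + (9·3 − 18)3^{r−1} = 72·6^{r−1} + 9·3^{r−1} = 2·6^{r+1} + 3^{r+1}.
So the formula holds for r+1, and by strong induction c_n = 2·6^n + 3^n for all n ≥ 1.

c_n = 2·6^n + 3^n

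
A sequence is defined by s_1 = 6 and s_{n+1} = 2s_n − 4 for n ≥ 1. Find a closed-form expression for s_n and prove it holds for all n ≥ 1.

Claim: s_n = 2^n + 4.

Base case: s_1 = 6, and 2^1 + 4 = 2 + 4 = 6.
Assume s_j = 2^j + 4 for some j ≥ 1.
Then s_{j+1} = 2s_j − 4 = 2·(2^j + 4) − 4 = 2^{j+1} + 8 − 4 = 2^{j+1} + 4.
This completes the inductive step, so s_n = 2^n + 4 for all n ≥ 1.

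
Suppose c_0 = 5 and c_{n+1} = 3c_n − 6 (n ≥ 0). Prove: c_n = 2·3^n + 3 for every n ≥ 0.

Base case: c_0 = 5, and 2·3^0 + 3 = 2 + 3 = 5.
Assume c_m = 2·3^m + 3 for some m ≥ 0.
Then c_{m+1} = 3c_m − 6 = 3·(2·3^m + 3) − 6 = 6·3^m + 9 − 6 = 2·3^{m+1} + 3.
By induction, c_n = 2·3^n + 3 for all n ≥ 0.

c_n = 2·3^n + 3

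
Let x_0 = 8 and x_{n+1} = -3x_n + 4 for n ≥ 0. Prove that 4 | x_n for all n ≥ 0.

Base case: x_0 = 8 = 4·2, so 4 | x_0.
Assume 4 | x_r, so x_r = 4t for some integer t.
Then x_{r+1} = -3x_r + 4 = -3·(4t) + 4 = 4(-3t + 1), so 4 | x_{r+1}.
This completes the inductive step, so 4 | x_n for all n ≥ 0.

4 | x_n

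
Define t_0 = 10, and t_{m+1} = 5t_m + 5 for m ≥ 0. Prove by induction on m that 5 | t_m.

Base case: t_0 = 10 = 5·2, so 5 | t_0.
Assume 5 | t_r, so t_r = 5s for some integer s.
Then t_{r+1} = 5t_r + 5 = 5·(5s) + 5 = 5(5s + 1), so 5 | t_{r+1}.
So the property holds for r+1, and by induction 5 | t_m for all m ≥ 0.

5 | t_m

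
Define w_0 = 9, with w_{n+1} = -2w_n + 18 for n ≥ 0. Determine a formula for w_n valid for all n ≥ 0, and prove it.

Claim: w_n = 3·(-2)^n + 6.

Base case: w_0 = 9, and 3·(-2)^0 + 6 = 3 + 6 = 9.
Assume w_j = 3·(-2)^j + 6 for some j ≥ 0.
Then w_{j+1} = -2w_j + 18 = -2·(3·(-2)^j + 6) + 18 = -6·(-2)^j − 12 + 18 = 3·(-2)^{j+1} + 6.
This completes the inductive step, so w_n = 3·(-2)^n + 6 for all n ≥ 0.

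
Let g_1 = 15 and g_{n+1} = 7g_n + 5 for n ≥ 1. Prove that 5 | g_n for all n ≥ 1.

Base case: g_1 = 15 = 5·3, so 5 | g_1.
Assume 5 | g_j, so g_j = 5t for some integer t.
Then g_{j+1} = 7g_j + 5 = 7·(5t) + 5 = 5(7t + 1), so 5 | g_{j+1}.
This completes the inductive step, so 5 | g_n for all n ≥ 1.

5 | g_n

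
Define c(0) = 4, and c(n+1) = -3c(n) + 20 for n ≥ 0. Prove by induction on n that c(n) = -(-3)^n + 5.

Base case: c(0) = 4, and -(-3)^0 + 5 = -1 + 5 = 4.
Assume c(k) = -(-3)^k + 5 for some k ≥ 0.
Then c(k+1) = -3c(k) + 20 = -3·(-(-3)^k + 5) + 20 = 3·(-3)^k − 15 + 20 = -(-3)^{k+1} + 5.
So the formula holds for k+1, and by induction c(n) = -(-3)^n + 5 for all n ≥ 0.

c(n) = -(-3)^n + 5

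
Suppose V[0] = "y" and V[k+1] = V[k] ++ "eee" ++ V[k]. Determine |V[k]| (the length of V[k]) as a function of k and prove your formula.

Claim: |V[k]| = 2^{k+2} − 3.

Base case: |V[0]| = 1, and 2^{0+2} − 3 = 1.
Assume |V[m]| = 2^{m+2} − 3.
Then |V[m+1]| = |V[m]| + 3 + |V[m]| = 2|V[m]| + 3 = 2(2^{m+2} − 3) + 3 = 2^{m+3} − 6 + 3 = 2^{m+3} − 3.
Hence |V[k]| = 2^{k+2} − 3 for every k ≥ 0, by induction.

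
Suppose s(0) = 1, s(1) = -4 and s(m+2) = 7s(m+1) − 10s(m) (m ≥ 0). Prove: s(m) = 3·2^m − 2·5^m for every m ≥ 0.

Base cases: s(0) = 1 and 3·2^0 − 2·5^0 = 1; s(1) = -4 and 3·2^1 − 2·5^1 = -4.
Assume s(j) = 3·2^j − 2·5^j for all 0 ≤ j ≤ r, where r ≥ 1.
Then s(r+1) = 7s(r) − 10s(r−1) = 7·(3·2^r − 2·5^r) − 10·(3·2^{r−1} − 2·5^{r−1}) = 3·(7·2 − 10)2^{r−1} − 2·(7·5 − 10)5^{r−1} = 12·2^{r−1} − 50·5^{r−1} = 3·2^{r+1} − 2·5^{r+1}.
Hence s(m) = 3·2^m − 2·5^m for every m ≥ 0, by strong induction.

s(m) = 3·2^m − 2·5^m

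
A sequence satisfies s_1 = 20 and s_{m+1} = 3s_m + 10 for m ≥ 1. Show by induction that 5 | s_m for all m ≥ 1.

Base case: s_1 = 20 = 5·4, so 5 | s_1.
Assume 5 | s_k, so s_k = 5t for some integer t.
Then s_{k+1} = 3s_k + 10 = 3·(5t) + 10 = 5(3t + 2), so 5 | s_{k+1}.
This completes the inductive step, so 5 | s_m for all m ≥ 1.

5 | s_m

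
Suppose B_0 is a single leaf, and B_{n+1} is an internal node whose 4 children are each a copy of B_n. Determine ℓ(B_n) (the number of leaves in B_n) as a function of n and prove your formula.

Claim: ℓ(B_n) = 4^n.

Base case: ℓ(B_0) = 1, and 4^0 = 1.
Assume ℓ(B_j) = 4^j.
Then ℓ(B_{j+1}) = 4·ℓ(B_j) = 4·4^j = 4^{j+1}.
By induction, ℓ(B_n) = 4^n for all n ≥ 0.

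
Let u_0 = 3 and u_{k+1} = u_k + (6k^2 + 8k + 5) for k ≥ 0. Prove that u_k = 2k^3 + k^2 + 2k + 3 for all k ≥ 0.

Base case: u_0 = 3, and 2·0^3 + 0^2 + 2·0 + 3 = 3.
Assume u_r = 2r^3 + r^2 + 2r + 3.
Then u_{r+1} = u_r + (6r^2 + 8r + 5) = (2r^3 + r^2 + 2r + 3) + (6r^2 + 8r + 5) = 2r^3 + 7r^2 + 10r + 8,
and 2·(r+1)^3 + (r+1)^2 + 2·(r+1) + 3 = 2r^3 + 7r^2 + 10r + 8.
By induction, u_k = 2k^3 + k^2 + 2k + 3 for all k ≥ 0.

u_k = 2k^3 + k^2 + 2k + 3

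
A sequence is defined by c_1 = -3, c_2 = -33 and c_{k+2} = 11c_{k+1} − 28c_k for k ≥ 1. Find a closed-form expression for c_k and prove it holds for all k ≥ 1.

Claim: c_k = 4^k − 7^k.

Base cases: c_1 = -3 and 4^1 − 7^1 = -3; c_2 = -33 and 4^2 − 7^2 = -33.
Assume c_j = 4^j − 7^j for all 1 ≤ j ≤ m, where m ≥ 2.
Then c_{m+1} = 11c_m − 28c_{m−1} = 11·(4^m − 7^m) − 28·(4^{m−1} − 7^{m−1}) = (11·4 − 28)4^{m−1} − (11·7 − 28)7^{m−1} = 16·4^{m−1} − 49·7^{m−1} = 4^{m+1} − 7^{m+1}.
Hence c_k = 4^k − 7^k for every k ≥ 1, by strong induction.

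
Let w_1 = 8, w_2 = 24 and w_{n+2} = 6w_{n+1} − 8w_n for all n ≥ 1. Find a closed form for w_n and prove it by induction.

Claim: w_n = 2·2^n + 4^n.

Base cases: w_1 = 8 and 2·2^1 + 4^1 = 8; w_2 = 24 and 2·2^2 + 4^2 = 24.
Assume w_j = 2·2^j + 4^j for all 1 ≤ j ≤ k, where k ≥ 2.
Then w_{k+1} = 6w_k − 8w_{k−1} = 6·(2·2^k + 4^k) − 8·(2·2^{k−1} + 4^{k−1}) = 2·(6·2 − 8)2^{k−1} + (6·4 − 8)4^{k−1} = 8·2^{k−1} + 16·4^{k−1} = 2·2^{k+1} + 4^{k+1}.
By strong induction, w_n = 2·2^n + 4^n for all n ≥ 1.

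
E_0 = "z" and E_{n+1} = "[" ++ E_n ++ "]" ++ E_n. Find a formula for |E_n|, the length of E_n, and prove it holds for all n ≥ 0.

Claim: |E_n| = 3·2^n − 2.

Base case: |E_0| = 1, and 3·2^0 − 2 = 1.
Assume |E_k| = 3·2^k − 2.
Then |E_{k+1}| = 1 + |E_k| + 1 + |E_k| = 2|E_k| + 2 = 2(3·2^k − 2) + 2 = 3·2^{k+1} − 4 + 2 = 3·2^{k+1} − 2.
By induction, |E_n| = 3·2^n − 2 for all n ≥ 0.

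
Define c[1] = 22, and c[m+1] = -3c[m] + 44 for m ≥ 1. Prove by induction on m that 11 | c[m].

Base case: c[1] = 22 = 11·2, so 11 | c[1].
Assume 11 | c[r], so c[r] = 11t for some integer t.
Then c[r+1] = -3c[r] + 44 = -3·(11t) + 44 = 11(-3t + 4), so 11 | c[r+1].
So the property holds for r+1, and by induction 11 | c[m] for all m ≥ 1.

11 | c[m]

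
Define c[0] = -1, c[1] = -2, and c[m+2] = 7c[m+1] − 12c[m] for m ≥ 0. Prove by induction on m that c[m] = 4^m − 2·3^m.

Base cases: c[0] = -1 and 4^0 − 2·3^0 = -1; c[1] = -2 and 4^1 − 2·3^1 = -2.
Assume c[j] = 4^j − 2·3^j for all 0 ≤ j ≤ r, where r ≥ 1.
Then c[r+1] = 7c[r] − 12c[r−1] = 7·(4^r − 2·3^r) − 12·(4^{r−1} − 2·3^{r−1}) = (7·4 − 12)4^{r−1} − 2·(7·3 − 12)3^{r−1} = 16·4^{r−1} − 18·3^{r−1} = 4^{r+1} − 2·3^{r+1}.
Hence c[m] = 4^m − 2·3^m for every m ≥ 0, by strong induction.

c[m] = 4^m − 2·3^m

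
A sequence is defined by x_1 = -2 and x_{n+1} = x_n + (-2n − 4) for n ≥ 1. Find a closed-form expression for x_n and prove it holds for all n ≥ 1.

Claim: x_n = -n^2 − 3n + 2.

Base case: x_1 = -2, and -1^2 − 3·1 + 2 = -2.
Assume x_r = -r^2 − 3r + 2.
Then x_{r+1} = x_r + (-2r − 4) = (-r^2 − 3r + 2) + (-2r − 4) = -r^2 − 5r − 2,
and -(r+1)^2 − 3·(r+1) + 2 = -r^2 − 5r − 2.
Hence x_n = -n^2 − 3n + 2 for every n ≥ 1, by induction.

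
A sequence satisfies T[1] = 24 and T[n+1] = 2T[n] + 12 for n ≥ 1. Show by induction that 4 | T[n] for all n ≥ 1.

Base case: T[1] = 24 = 4·6, so 4 | T[1].
Assume 4 | T[r], so T[r] = 4t for some integer t.
Then T[r+1] = 2T[r] + 12 = 2·(4t) + 12 = 4(2t + 3), so 4 | T[r+1].
Hence 4 | T[n] for every n ≥ 1, by induction.

4 | T[n]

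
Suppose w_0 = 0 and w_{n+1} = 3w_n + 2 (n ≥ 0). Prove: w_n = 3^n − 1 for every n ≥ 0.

Base case: w_0 = 0, and 3^0 − 1 = 1 − 1 = 0.
Assume w_r = 3^r − 1 for some r ≥ 0.
Then w_{r+1} = 3w_r + 2 = 3·(3^r − 1) + 2 = 3^{r+1} − 3 + 2 = 3^{r+1} − 1.
So the formula holds for r+1, and by induction w_n = 3^n − 1 for all n ≥ 0.

w_n = 3^n − 1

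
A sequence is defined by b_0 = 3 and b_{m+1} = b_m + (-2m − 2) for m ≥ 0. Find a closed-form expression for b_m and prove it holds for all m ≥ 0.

Claim: b_m = -m^2 − m + 3.

Base case: b_0 = 3, and -0^2 − 0 + 3 = 3.
Assume b_k = -k^2 − k + 3.
Then b_{k+1} = b_k + (-2k − 2) = (-k^2 − k + 3) + (-2k − 2) = -k^2 − 3k + 1,
and -(k+1)^2 − (k+1) + 3 = -k^2 − 3k + 1.
Hence b_m = -m^2 − m + 3 for every m ≥ 0, by induction.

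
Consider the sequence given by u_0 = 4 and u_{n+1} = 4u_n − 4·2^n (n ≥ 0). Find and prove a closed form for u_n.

Claim: u_n = 2·4^n + 2·2^n.

Base case: u_0 = 4, and 2·4^0 + 2·2^0 = 2 + 2 = 4.
Assume u_j = 2·4^j + 2·2^j for some j ≥ 0.
Then u_{j+1} = 4u_j − 4·2^j = 4·(2·4^j + 2·2^j) − 4·2^j = 2·4^{j+1} + 8·2^j − 4·2^j = 2·4^{j+1} + 4·2^j = 2·4^{j+1} + 2·2^{j+1}.
Hence u_n = 2·4^n + 2·2^n for every n ≥ 0, by induction.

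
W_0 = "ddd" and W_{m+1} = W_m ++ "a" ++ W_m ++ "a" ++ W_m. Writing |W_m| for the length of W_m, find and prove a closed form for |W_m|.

Claim: |W_m| = 4·3^m − 1.

Base case: |W_0| = 3, and 4·3^0 − 1 = 3.
Assume |W_j| = 4·3^j − 1.
Then |W_{j+1}| = 3|W_j| + 2 = 3(4·3^j − 1) + 2 = 4·3^{j+1} − 3 + 2 = 4·3^{j+1} − 1.
So the formula holds for j+1, and by induction |W_m| = 4·3^m − 1 for all m ≥ 0.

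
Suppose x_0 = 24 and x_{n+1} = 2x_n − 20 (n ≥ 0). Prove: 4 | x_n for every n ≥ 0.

Base case: x_0 = 24 = 4·6, so 4 | x_0.
Assume 4 | x_r, so x_r = 4t for some integer t.
Then x_{r+1} = 2x_r − 20 = 2·(4t) − 20 = 4(2t − 5), so 4 | x_{r+1}.
Hence 4 | x_n for every n ≥ 0, by induction.

4 | x_n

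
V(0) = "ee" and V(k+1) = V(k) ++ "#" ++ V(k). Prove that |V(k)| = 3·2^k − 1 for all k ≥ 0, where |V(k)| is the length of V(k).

Base case: |V(0)| = 2, and 3·2^0 − 1 = 2.
Assume |V(r)| = 3·2^r − 1.
Then |V(r+1)| = |V(r)| + 1 + |V(r)| = 2|V(r)| + 1 = 2(3·2^r − 1) + 1 = 3·2^{r+1} − 2 + 1 = 3·2^{r+1} − 1.
By induction, |V(k)| = 3·2^k − 1 for all k ≥ 0.

|V(k)| = 3·2^k − 1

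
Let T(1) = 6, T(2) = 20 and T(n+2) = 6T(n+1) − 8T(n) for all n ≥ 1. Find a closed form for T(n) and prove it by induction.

Claim: T(n) = 2^n + 4^n.

Base cases: T(1) = 6 and 2^1 + 4^1 = 6; T(2) = 20 and 2^2 + 4^2 = 20.
Assume T(i) = 2^i + 4^i for all 1 ≤ i ≤ j, where j ≥ 2.
Then T(j+1) = 6T(j) − 8T(j−1) = 6·(2^j + 4^j) − 8·(2^{j−1} + 4^{j−1}) = (6·2 − 8)2^{j−1} + (6·4 − 8)4^{j−1} = 4·2^{j−1} + 16·4^{j−1} = 2^{j+1} + 4^{j+1}.
So the formula holds for j+1, and by strong induction T(n) = 2^n + 4^n for all n ≥ 1.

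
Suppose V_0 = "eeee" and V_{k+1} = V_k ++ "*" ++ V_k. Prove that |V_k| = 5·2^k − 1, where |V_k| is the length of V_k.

Base case: |V_0| = 4, and 5·2^0 − 1 = 4.
Assume |V_r| = 5·2^r − 1.
Then |V_{r+1}| = |V_r| + 1 + |V_r| = 2|V_r| + 1 = 2(5·2^r − 1) + 1 = 5·2^{r+1} − 2 + 1 = 5·2^{r+1} − 1.
This completes the inductive step, so |V_k| = 5·2^k − 1 for all k ≥ 0.

|V_k| = 5·2^k − 1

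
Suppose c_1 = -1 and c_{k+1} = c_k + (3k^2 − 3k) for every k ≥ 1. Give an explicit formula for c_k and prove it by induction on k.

Claim: c_k = k^3 − 3k^2 + 2k − 1.

Base case: c_1 = -1, and 1^3 − 3·1^2 + 2·1 − 1 = -1.
Assume c_m = m^3 − 3m^2 + 2m − 1.
Then c_{m+1} = c_m + (3m^2 − 3m) = (m^3 − 3m^2 + 2m − 1) + (3m^2 − 3m) = m^3 − m − 1,
and (m+1)^3 − 3·(m+1)^2 + 2·(m+1) − 1 = m^3 − m − 1.
This completes the inductive step, so c_k = k^3 − 3k^2 + 2k − 1 for all k ≥ 1.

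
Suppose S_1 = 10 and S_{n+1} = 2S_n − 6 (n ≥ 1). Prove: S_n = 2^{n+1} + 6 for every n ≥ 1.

Base case: S_1 = 10, and 2^{1+1} + 6 = 4 + 6 = 10.
Assume S_m = 2^{m+1} + 6 for some m ≥ 1.
Then S_{m+1} = 2S_m − 6 = 2·(2^{m+1} + 6) − 6 = 2^{m+2} + 12 − 6 = 2^{m+2} + 6.
This completes the inductive step, so S_n = 2^{n+1} + 6 for all n ≥ 1.

S_n = 2^{n+1} + 6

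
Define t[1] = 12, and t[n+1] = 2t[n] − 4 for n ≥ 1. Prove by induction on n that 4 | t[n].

Base case: t[1] = 12 = 4·3, so 4 | t[1].
Assume 4 | t[k], so t[k] = 4s for some integer s.
Then t[k+1] = 2t[k] − 4 = 2·(4s) − 4 = 4(2s − 1), so 4 | t[k+1].
This completes the inductive step, so 4 | t[n] for all n ≥ 1.

4 | t[n]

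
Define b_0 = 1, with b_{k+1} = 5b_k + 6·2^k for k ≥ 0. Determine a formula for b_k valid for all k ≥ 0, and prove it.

Claim: b_k = 3·5^k − 2·2^k.

Base case: b_0 = 1, and 3·5^0 − 2·2^0 = 3 − 2 = 1.
Assume b_j = 3·5^j − 2·2^j for some j ≥ 0.
Then b_{j+1} = 5b_j + 6·2^j = 5·(3·5^j − 2·2^j) + 6·2^j = 3·5^{j+1} − 10·2^j + 6·2^j = 3·5^{j+1} − 4·2^j = 3·5^{j+1} − 2·2^{j+1}.
This completes the inductive step, so b_k = 3·5^k − 2·2^k for all k ≥ 0.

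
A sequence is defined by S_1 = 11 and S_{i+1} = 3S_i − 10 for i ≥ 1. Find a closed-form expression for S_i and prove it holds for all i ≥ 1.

Claim: S_i = 2·3^i + 5.

Base case: S_1 = 11, and 2·3^1 + 5 = 6 + 5 = 11.
Assume S_r = 2·3^r + 5 for some r ≥ 1.
Then S_{r+1} = 3S_r − 10 = 3·(2·3^r + 5) − 10 = 6·3^r + 15 − 10 = 2·3^{r+1} + 5.
By induction, S_i = 2·3^i + 5 for all i ≥ 1.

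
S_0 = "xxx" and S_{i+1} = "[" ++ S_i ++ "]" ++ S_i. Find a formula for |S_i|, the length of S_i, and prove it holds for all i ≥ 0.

Claim: |S_i| = 5·2^i − 2.

Base case: |S_0| = 3, and 5·2^0 − 2 = 3.
Assume |S_j| = 5·2^j − 2.
Then |S_{j+1}| = 1 + |S_j| + 1 + |S_j| = 2|S_j| + 2 = 2(5·2^j − 2) + 2 = 5·2^{j+1} − 4 + 2 = 5·2^{j+1} − 2.
Hence |S_i| = 5·2^i − 2 for every i ≥ 0, by induction.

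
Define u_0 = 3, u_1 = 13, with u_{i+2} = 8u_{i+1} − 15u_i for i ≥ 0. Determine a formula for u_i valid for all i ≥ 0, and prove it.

Claim: u_i = 2·5^i + 3^i.

Base cases: u_0 = 3 and 2·5^0 + 3^0 = 3; u_1 = 13 and 2·5^1 + 3^1 = 13.
Assume u_j = 2·5^j + 3^j for all 0 ≤ j ≤ m, where m ≥ 1.
Then u_{m+1} = 8u_m − 15u_{m−1} = 8·(2·5^m + 3^m) − 15·(2·5^{m−1} + 3^{m−1}) = 2·(8·5 − 15)5^{m−1} + (8·3 − 15)3^{m−1} = 50·5^{m−1} + 9·3^{m−1} = 2·5^{m+1} + 3^{m+1}.
By strong induction, u_i = 2·5^i + 3^i for all i ≥ 0.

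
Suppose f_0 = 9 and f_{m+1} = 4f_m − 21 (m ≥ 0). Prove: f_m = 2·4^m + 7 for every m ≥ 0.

Base case: f_0 = 9, and 2·4^0 + 7 = 2 + 7 = 9.
Assume f_j = 2·4^j + 7 for some j ≥ 0.
Then f_{j+1} = 4f_j − 21 = 4·(2·4^j + 7) − 21 = 8·4^j + 28 − 21 = 2·4^{j+1} + 7.
By induction, f_m = 2·4^m + 7 for all m ≥ 0.

f_m = 2·4^m + 7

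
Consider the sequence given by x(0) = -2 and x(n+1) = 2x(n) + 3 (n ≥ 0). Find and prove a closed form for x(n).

Claim: x(n) = 2^n − 3.

Base case: x(0) = -2, and 2^0 − 3 = 1 − 3 = -2.
Assume x(m) = 2^m − 3 for some m ≥ 0.
Then x(m+1) = 2x(m) + 3 = 2·(2^m − 3) + 3 = 2^{m+1} − 6 + 3 = 2^{m+1} − 3.
So the formula holds for m+1, and by induction x(n) = 2^n − 3 for all n ≥ 0.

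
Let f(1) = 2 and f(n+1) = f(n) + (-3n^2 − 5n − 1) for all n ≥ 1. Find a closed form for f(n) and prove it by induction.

Claim: f(n) = -n^3 − n^2 + n + 3.

Base case: f(1) = 2, and -1^3 − 1^2 + 1 + 3 = 2.
Assume f(m) = -m^3 − m^2 + m + 3.
Then f(m+1) = f(m) + (-3m^2 − 5m − 1) = (-m^3 − m^2 + m + 3) + (-3m^2 − 5m − 1) = -m^3 − 4m^2 − 4m + 2,
and -(m+1)^3 − (m+1)^2 + (m+1) + 3 = -m^3 − 4m^2 − 4m + 2.
By induction, f(n) = -n^3 − n^2 + n + 3 for all n ≥ 1.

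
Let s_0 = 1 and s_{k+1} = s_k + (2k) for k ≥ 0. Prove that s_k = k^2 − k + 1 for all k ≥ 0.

Base case: s_0 = 1, and 0^2 − 0 + 1 = 1.
Assume s_m = m^2 − m + 1.
Then s_{m+1} = s_m + (2m) = (m^2 − m + 1) + (2m) = m^2 + m + 1,
and (m+1)^2 − (m+1) + 1 = m^2 + m + 1.
This completes the inductive step, so s_k = k^2 − k + 1 for all k ≥ 0.

s_k = k^2 − k + 1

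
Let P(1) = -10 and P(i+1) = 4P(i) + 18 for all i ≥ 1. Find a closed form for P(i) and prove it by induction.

Claim: P(i) = -4^i − 6.

Base case: P(1) = -10, and -4^1 − 6 = -4 − 6 = -10.
Assume P(m) = -4^m − 6 for some m ≥ 1.
Then P(m+1) = 4P(m) + 18 = 4·(-4^m − 6) + 18 = -4^{m+1} − 24 + 18 = -4^{m+1} − 6.
So the formula holds for m+1, and by induction P(i) = -4^i − 6 for all i ≥ 1.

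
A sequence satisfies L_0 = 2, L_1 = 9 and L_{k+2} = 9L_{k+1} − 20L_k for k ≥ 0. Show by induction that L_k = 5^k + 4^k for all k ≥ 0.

Base cases: L_0 = 2 and 5^0 + 4^0 = 2; L_1 = 9 and 5^1 + 4^1 = 9.
Assume L_j = 5^j + 4^j for all 0 ≤ j ≤ m, where m ≥ 1.
Then L_{m+1} = 9L_m − 20L_{m−1} = 9·(5^m + 4^m) − 20·(5^{m−1} + 4^{m−1}) = (9·5 − 20)5^{m−1} + (9·4 − 20)4^{m−1} = 25·5^{m−1} + 16·4^{m−1} = 5^{m+1} + 4^{m+1}.
By strong induction, L_k = 5^k + 4^k for all k ≥ 0.

L_k = 5^k + 4^k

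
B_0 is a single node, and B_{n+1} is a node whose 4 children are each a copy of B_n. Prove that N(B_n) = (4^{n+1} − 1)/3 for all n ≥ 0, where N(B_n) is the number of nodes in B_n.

Base case: N(B_0) = 1, and (4^{0+1} − 1)/3 = 1.
Assume N(B_r) = (4^{r+1} − 1)/3.
Then N(B_{r+1}) = 1 + 4N(B_r) = 1 + 4·(4^{r+1} − 1)/3 = 1 + (4^{r+2} − 4)/3 = (3 + 4^{r+2} − 4)/3 = (4^{r+2} − 1)/3.
This completes the inductive step, so N(B_n) = (4^{n+1} − 1)/3 for all n ≥ 0.

N(B_n) = (4^{n+1} − 1)/3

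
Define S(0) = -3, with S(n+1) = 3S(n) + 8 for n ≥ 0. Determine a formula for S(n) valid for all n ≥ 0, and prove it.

Claim: S(n) = 3^n − 4.

Base case: S(0) = -3, and 3^0 − 4 = 1 − 4 = -3.
Assume S(j) = 3^j − 4 for some j ≥ 0.
Then S(j+1) = 3S(j) + 8 = 3·(3^j − 4) + 8 = 3^{j+1} − 12 + 8 = 3^{j+1} − 4.
By induction, S(n) = 3^n − 4 for all n ≥ 0.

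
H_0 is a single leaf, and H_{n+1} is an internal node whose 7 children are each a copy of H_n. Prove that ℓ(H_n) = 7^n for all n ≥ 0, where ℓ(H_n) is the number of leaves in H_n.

Base case: ℓ(H_0) = 1, and 7^0 = 1.
Assume ℓ(H_m) = 7^m.
Then ℓ(H_{m+1}) = 7·ℓ(H_m) = 7·7^m = 7^{m+1}.
By induction, ℓ(H_n) = 7^n for all n ≥ 0.

ℓ(H_n) = 7^n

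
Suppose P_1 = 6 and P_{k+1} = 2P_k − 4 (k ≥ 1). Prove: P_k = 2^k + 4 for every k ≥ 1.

Base case: P_1 = 6, and 2^1 + 4 = 2 + 4 = 6.
Assume P_r = 2^r + 4 for some r ≥ 1.
Then P_{r+1} = 2P_r − 4 = 2·(2^r + 4) − 4 = 2^{r+1} + 8 − 4 = 2^{r+1} + 4.
By induction, P_k = 2^k + 4 for all k ≥ 1.

P_k = 2^k + 4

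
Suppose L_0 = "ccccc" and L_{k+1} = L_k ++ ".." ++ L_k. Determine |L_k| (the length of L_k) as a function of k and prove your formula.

Claim: |L_k| = 7·2^k − 2.

Base case: |L_0| = 5, and 7·2^0 − 2 = 5.
Assume |L_m| = 7·2^m − 2.
Then |L_{m+1}| = |L_m| + 2 + |L_m| = 2|L_m| + 2 = 2(7·2^m − 2) + 2 = 7·2^{m+1} − 4 + 2 = 7·2^{m+1} − 2.
This completes the inductive step, so |L_k| = 7·2^k − 2 for all k ≥ 0.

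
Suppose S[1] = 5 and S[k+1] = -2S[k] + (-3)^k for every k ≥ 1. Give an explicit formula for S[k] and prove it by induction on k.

Claim: S[k] = -(-2)^k − (-3)^k.

Base case: S[1] = 5, and -(-2)^1 − (-3)^1 = 2 + 3 = 5.
Assume S[j] = -(-2)^j − (-3)^j for some j ≥ 1.
Then S[j+1] = -2S[j] + (-3)^j = -2·(-(-2)^j − (-3)^j) + (-3)^j = -(-2)^{j+1} + 2·(-3)^j + (-3)^j = -(-2)^{j+1} + 3·(-3)^j = -(-2)^{j+1} − (-3)^{j+1}.
By induction, S[k] = -(-2)^k − (-3)^k for all k ≥ 1.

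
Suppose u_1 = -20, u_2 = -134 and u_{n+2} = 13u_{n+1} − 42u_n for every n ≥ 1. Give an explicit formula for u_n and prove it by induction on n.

Claim: u_n = -6^n − 2·7^n.

Base cases: u_1 = -20 and -6^1 − 2·7^1 = -20; u_2 = -134 and -6^2 − 2·7^2 = -134.
Assume u_j = -6^j − 2·7^j for all 1 ≤ j ≤ k, where k ≥ 2.
Then u_{k+1} = 13u_k − 42u_{k−1} = 13·(-6^k − 2·7^k) − 42·(-6^{k−1} − 2·7^{k−1}) = -(13·6 − 42)6^{k−1} − 2·(13·7 − 42)7^{k−1} = -36·6^{k−1} − 98·7^{k−1} = -6^{k+1} − 2·7^{k+1}.
This completes the inductive step, so u_n = -6^n − 2·7^n for all n ≥ 1.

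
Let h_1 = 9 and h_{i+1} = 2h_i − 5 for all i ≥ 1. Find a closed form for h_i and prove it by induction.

Claim: h_i = 2^{i+1} + 5.

Base case: h_1 = 9, and 2^{1+1} + 5 = 4 + 5 = 9.
Assume h_k = 2^{k+1} + 5 for some k ≥ 1.
Then h_{k+1} = 2h_k − 5 = 2·(2^{k+1} + 5) − 5 = 2^{k+2} + 10 − 5 = 2^{k+2} + 5.
Hence h_i = 2^{i+1} + 5 for every i ≥ 1, by induction.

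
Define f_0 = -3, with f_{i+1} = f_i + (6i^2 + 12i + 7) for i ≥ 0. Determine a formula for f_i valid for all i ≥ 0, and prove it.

Claim: f_i = 2i^3 + 3i^2 + 2i − 3.

Base case: f_0 = -3, and 2·0^3 + 3·0^2 + 2·0 − 3 = -3.
Assume f_r = 2r^3 + 3r^2 + 2r − 3.
Then f_{r+1} = f_r + (6r^2 + 12r + 7) = (2r^3 + 3r^2 + 2r − 3) + (6r^2 + 12r + 7) = 2r^3 + 9r^2 + 14r + 4,
and 2·(r+1)^3 + 3·(r+1)^2 + 2·(r+1) − 3 = 2r^3 + 9r^2 + 14r + 4.
By induction, f_i = 2i^3 + 3i^2 + 2i − 3 for all i ≥ 0.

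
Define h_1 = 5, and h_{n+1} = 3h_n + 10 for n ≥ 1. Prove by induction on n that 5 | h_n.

Base case: h_1 = 5 = 5·1, so 5 | h_1.
Assume 5 | h_j, so h_j = 5t for some integer t.
Then h_{j+1} = 3h_j + 10 = 3·(5t) + 10 = 5(3t + 2), so 5 | h_{j+1}.
Hence 5 | h_n for every n ≥ 1, by induction.

5 | h_n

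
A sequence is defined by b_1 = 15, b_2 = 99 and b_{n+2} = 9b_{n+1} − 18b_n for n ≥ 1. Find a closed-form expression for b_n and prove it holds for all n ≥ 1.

Claim: b_n = 3·6^n − 3^n.

Base cases: b_1 = 15 and 3·6^1 − 3^1 = 15; b_2 = 99 and 3·6^2 − 3^2 = 99.
Assume b_j = 3·6^j − 3^j for all 1 ≤ j ≤ k, where k ≥ 2.
Then b_{k+1} = 9b_k − 18b_{k−1} = 9·(3·6^k − 3^k) − 18·(3·6^{k−1} − 3^{k−1}) = 3·(9·6 − 18)6^{k−1} − (9·3 − 18)3^{k−1} = 108·6^{k−1} − 9·3^{k−1} = 3·6^{k+1} − 3^{k+1}.
This completes the inductive step, so b_n = 3·6^n − 3^n for all n ≥ 1.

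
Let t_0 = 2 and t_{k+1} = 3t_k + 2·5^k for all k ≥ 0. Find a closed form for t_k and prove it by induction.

Claim: t_k = 3^k + 5^k.

Base case: t_0 = 2, and 3^0 + 5^0 = 1 + 1 = 2.
Assume t_r = 3^r + 5^r for some r ≥ 0.
Then t_{r+1} = 3t_r + 2·5^r = 3·(3^r + 5^r) + 2·5^r = 3^{r+1} + 3·5^r + 2·5^r = 3^{r+1} + 5·5^r = 3^{r+1} + 5^{r+1}.
By induction, t_k = 3^k + 5^k for all k ≥ 0.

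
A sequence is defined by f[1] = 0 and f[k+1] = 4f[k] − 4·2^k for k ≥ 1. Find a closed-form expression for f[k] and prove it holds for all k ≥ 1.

Claim: f[k] = -4^k + 2·2^k.

Base case: f[1] = 0, and -4^1 + 2·2^1 = -4 + 4 = 0.
Assume f[r] = -4^r + 2·2^r for some r ≥ 1.
Then f[r+1] = 4f[r] − 4·2^r = 4·(-4^r + 2·2^r) − 4·2^r = -4^{r+1} + 8·2^r − 4·2^r = -4^{r+1} + 4·2^r = -4^{r+1} + 2·2^{r+1}.
So the formula holds for r+1, and by induction f[k] = -4^k + 2·2^k for all k ≥ 1.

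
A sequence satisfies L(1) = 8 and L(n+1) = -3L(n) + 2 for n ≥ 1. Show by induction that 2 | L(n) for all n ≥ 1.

Base case: L(1) = 8 = 2·4, so 2 | L(1).
Assume 2 | L(r), so L(r) = 2t for some integer t.
Then L(r+1) = -3L(r) + 2 = -3·(2t) + 2 = 2(-3t + 1), so 2 | L(r+1).
Hence 2 | L(n) for every n ≥ 1, by induction.

2 | L(n)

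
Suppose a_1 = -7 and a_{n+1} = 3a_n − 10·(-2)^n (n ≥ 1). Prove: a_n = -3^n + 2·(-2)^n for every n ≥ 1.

Base case: a_1 = -7, and -3^1 + 2·(-2)^1 = -3 − 4 = -7.
Assume a_r = -3^r + 2·(-2)^r for some r ≥ 1.
Then a_{r+1} = 3a_r − 10·(-2)^r = 3·(-3^r + 2·(-2)^r) − 10·(-2)^r = -3^{r+1} + 6·(-2)^r − 10·(-2)^r = -3^{r+1} − 4·(-2)^r = -3^{r+1} + 2·(-2)^{r+1}.
This completes the inductive step, so a_n = -3^n + 2·(-2)^n for all n ≥ 1.

a_n = -3^n + 2·(-2)^n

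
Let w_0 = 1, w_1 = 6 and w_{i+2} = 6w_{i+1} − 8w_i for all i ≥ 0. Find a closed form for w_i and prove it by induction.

Claim: w_i = -2^i + 2·4^i.

Base cases: w_0 = 1 and -2^0 + 2·4^0 = 1; w_1 = 6 and -2^1 + 2·4^1 = 6.
Assume w_t = -2^t + 2·4^t for all 0 ≤ t ≤ j, where j ≥ 1.
Then w_{j+1} = 6w_j − 8w_{j−1} = 6·(-2^j + 2·4^j) − 8·(-2^{j−1} + 2·4^{j−1}) = -(6·2 − 8)2^{j−1} + 2·(6·4 − 8)4^{j−1} = -4·2^{j−1} + 32·4^{j−1} = -2^{j+1} + 2·4^{j+1}.
By strong induction, w_i = -2^i + 2·4^i for all i ≥ 0.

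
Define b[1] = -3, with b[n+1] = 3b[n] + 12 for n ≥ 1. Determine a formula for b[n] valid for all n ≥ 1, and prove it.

Claim: b[n] = 3^n − 6.

Base case: b[1] = -3, and 3^1 − 6 = 3 − 6 = -3.
Assume b[k] = 3^k − 6 for some k ≥ 1.
Then b[k+1] = 3b[k] + 12 = 3·(3^k − 6) + 12 = 3^{k+1} − 18 + 12 = 3^{k+1} − 6.
This completes the inductive step, so b[n] = 3^n − 6 for all n ≥ 1.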